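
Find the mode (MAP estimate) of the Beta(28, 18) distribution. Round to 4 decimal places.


For Beta(a,b) with a,b > 1:
Mode = (a-1)/(a+b-2) = (28-1)/(46-2)
= 27/44 = 0.6136

0.6136


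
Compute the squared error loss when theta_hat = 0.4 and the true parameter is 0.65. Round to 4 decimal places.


L = (theta_hat - theta_true)^2
= (0.4 - 0.65)^2
= -0.25^2 = 0.0625

0.0625


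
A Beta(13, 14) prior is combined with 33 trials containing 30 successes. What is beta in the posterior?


In conjugate updating:
beta_posterior = beta_prior + (n - k)
= 14 + (33 - 30)
= 14 + 3 = 17

17


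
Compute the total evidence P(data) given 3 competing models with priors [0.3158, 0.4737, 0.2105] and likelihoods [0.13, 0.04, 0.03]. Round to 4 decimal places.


Marginal likelihood = sum P(model_i) * P(data|model_i)
Model 1: 0.3158 * 0.13 = 0.0411
Model 2: 0.4737 * 0.04 = 0.0189
Model 3: 0.2105 * 0.03 = 0.0063
Total = 0.0663

0.0663


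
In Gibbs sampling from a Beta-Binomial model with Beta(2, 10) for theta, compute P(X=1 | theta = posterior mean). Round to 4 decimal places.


Posterior mean = alpha/(alpha+beta) = 2/12 = 0.1667
P(X=1|theta=mean) = theta = 0.1667

0.1667


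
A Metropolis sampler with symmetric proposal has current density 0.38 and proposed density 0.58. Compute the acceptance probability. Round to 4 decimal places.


For symmetric proposals, acceptance = min(1, pi(x*)/pi(x))
= min(1, 0.58/0.38)
= min(1, 1.5263) = 1.0

1.0


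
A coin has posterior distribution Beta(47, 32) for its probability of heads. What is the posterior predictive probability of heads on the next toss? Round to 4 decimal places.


Posterior predictive = E[theta] = alpha/(alpha+beta)
= 47/79
= 0.5949

0.5949


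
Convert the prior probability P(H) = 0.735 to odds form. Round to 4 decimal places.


P(not H) = 1 - 0.735 = 0.265
Odds = 0.735 / 0.265 = 2.7736

2.7736


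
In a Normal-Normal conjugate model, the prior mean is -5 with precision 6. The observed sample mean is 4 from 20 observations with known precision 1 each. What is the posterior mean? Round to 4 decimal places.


Posterior precision = tau0 + n*tau = 6 + 20*1 = 26
Posterior mean = (tau0*mu0 + n*tau*xbar) / posterior_precision
= (6*-5 + 20*1*4) / 26
= 50 / 26 = 1.9231

1.9231


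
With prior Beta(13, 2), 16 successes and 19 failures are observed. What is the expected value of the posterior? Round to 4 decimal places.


Posterior = Beta(29, 21)
E[theta] = alpha/(alpha+beta)
= 29/50 = 0.58

0.58


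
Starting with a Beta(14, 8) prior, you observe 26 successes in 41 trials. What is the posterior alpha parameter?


For a Beta-Binomial conjugate model:
Posterior alpha = prior alpha + number of successes
= 14 + 26 = 40

40


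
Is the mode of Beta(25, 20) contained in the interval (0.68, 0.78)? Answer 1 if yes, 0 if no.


Mode = (a-1)/(a+b-2) = 24/43 = 0.5581
Interval: (0.68, 0.78)
Contains mode? 0

0


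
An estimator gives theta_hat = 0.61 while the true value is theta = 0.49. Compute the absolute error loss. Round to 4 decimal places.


The absolute error loss is |theta_hat - theta|
= |0.61 - 0.49|
= 0.12

0.12


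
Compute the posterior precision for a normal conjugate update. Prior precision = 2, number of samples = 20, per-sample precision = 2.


tau_post = tau_0 + n * tau
= 2 + 20 * 2 = 42

42


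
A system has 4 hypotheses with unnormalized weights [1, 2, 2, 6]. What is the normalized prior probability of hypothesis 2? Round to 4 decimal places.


The normalized prior is the weight divided by the total.
Total weight = 11
P(H2) = 2 / 11 = 0.1818

0.1818


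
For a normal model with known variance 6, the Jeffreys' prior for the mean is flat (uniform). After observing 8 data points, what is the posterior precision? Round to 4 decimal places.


Jeffreys' prior for normal mean (known variance) is flat.
Prior precision = 0.
Posterior precision = prior_prec + n/sigma^2 = 0 + 8/6
= 1.3333

1.3333


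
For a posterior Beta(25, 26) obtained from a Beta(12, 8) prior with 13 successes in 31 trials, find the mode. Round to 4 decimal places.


Mode = (alpha - 1) / (alpha + beta - 2)
= 24 / 49
= 0.4898

0.4898


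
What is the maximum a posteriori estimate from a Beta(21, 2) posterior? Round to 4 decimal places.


The MAP estimate equals the mode of the distribution.
Mode of Beta(a,b) = (a-1)/(a+b-2)
= 20/21
= 0.9524

0.9524


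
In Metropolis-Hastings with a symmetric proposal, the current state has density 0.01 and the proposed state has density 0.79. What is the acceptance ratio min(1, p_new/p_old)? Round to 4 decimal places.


Ratio = p_new / p_old = 0.79 / 0.01 = 79.0
Acceptance = min(1, 79.0) = 1.0

1.0


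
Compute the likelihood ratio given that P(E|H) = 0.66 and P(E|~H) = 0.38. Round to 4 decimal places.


LR = P(E|H) / P(E|~H)
= 0.66 / 0.38 = 1.7368

1.7368


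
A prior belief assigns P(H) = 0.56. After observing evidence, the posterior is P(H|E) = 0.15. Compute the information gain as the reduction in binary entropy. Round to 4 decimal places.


H(prior) = -0.56*log2(0.56) - 0.44*log2(0.44)
= 0.9896
H(post) = -0.15*log2(0.15) - 0.85*log2(0.85)
= 0.6098
IG = 0.9896 - 0.6098 = 0.3797

0.3797


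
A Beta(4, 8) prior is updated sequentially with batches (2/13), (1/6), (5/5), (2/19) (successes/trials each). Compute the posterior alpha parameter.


Sequential conjugate updating is equivalent to a single batch update.
Total successes across all batches = 10
alpha_posterior = alpha_prior + total_successes = 4 + 10
= 14

14


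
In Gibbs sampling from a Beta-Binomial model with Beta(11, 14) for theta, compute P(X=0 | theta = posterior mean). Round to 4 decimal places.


Posterior mean = alpha/(alpha+beta) = 11/25 = 0.44
P(X=0|theta=mean) = 1 - theta = 0.56

0.56


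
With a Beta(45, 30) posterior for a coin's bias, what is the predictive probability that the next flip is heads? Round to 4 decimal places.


The predictive probability equals the posterior mean.
P(next = heads) = alpha / (alpha + beta)
= 45 / 75 = 0.6

0.6


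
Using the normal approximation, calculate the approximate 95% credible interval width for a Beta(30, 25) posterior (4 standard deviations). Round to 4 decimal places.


Var(Beta) = 30*25/(55^2 * 56) = 0.0044
SD = 0.0665
Width ~ 4*SD = 0.2662

0.2662


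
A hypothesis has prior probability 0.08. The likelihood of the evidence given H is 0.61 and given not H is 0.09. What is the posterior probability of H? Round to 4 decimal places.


Using Bayes' theorem:
P(E) = 0.08 * 0.61 + 0.92 * 0.09
P(E) = 0.1316
P(H|E) = (0.08 * 0.61) / 0.1316 = 0.3708

0.3708


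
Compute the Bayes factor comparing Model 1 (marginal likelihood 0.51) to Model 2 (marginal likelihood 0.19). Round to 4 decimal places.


BF12 = marginal likelihood of M1 / marginal likelihood of M2
= 0.51/0.19
= 2.6842

2.6842


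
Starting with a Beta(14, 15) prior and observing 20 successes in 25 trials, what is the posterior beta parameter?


Posterior beta = prior beta + failures
Failures = 25 - 20 = 5
beta_post = 15 + 5 = 20

20


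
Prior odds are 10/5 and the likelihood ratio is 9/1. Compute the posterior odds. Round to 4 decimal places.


Posterior odds = prior odds * likelihood ratio
= (10/5) * (9/1)
= 90 / 5
= 18.0

18.0


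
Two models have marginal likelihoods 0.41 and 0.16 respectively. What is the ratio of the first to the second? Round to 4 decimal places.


Evidence ratio = 0.41 / 0.16
= 2.5625

2.5625


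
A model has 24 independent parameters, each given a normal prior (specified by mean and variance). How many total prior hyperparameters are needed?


Each normal prior needs 2 hyperparameters (mean and variance).
Total = 2 * 24 = 48

48


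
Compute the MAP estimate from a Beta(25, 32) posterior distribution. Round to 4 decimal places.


MAP = mode of Beta distribution
= (alpha - 1)/(alpha + beta - 2)
= (25-1)/(25+32-2)
= 24/55 = 0.4364

0.4364


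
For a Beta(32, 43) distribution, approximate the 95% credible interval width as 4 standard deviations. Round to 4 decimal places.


Variance of Beta(a,b) = ab / ((a+b)^2 * (a+b+1))
= 32*43 / ((75)^2 * 76)
= 0.0032
SD = sqrt(0.0032) = 0.0567
Width = 4 * SD = 0.2269

0.2269


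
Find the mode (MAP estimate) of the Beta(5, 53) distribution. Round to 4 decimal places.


For Beta(a,b) with a,b > 1:
Mode = (a-1)/(a+b-2) = (5-1)/(58-2)
= 4/56 = 0.0714

0.0714


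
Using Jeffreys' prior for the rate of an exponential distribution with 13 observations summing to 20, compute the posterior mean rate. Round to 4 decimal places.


Jeffreys' prior leads to posterior Gamma(13, 20).
Mean = 13/20 = 0.65

0.65


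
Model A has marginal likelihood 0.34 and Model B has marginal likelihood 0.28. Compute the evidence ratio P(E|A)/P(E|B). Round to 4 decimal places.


Evidence ratio = P(E|A) / P(E|B)
= 0.34 / 0.28
= 1.2143

1.2143


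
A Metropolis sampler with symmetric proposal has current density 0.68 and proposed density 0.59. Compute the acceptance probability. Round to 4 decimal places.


For symmetric proposals, acceptance = min(1, pi(x*)/pi(x))
= min(1, 0.59/0.68)
= min(1, 0.8676) = 0.8676

0.8676


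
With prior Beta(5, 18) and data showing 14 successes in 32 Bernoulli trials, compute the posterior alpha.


Conjugate update: alpha_posterior = alpha_prior + k
= 5 + 14 = 19

19


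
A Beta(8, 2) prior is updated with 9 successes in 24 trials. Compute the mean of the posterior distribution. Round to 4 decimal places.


After update: Beta(17, 17)
Mean = 17 / (17 + 17) = 17 / 34
= 0.5

0.5


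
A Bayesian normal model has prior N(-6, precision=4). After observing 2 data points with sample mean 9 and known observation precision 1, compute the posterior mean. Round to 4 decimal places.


Posterior mean = (prior_precision * prior_mean + n * data_precision * data_mean) / (prior_precision + n * data_precision)
Numerator = 4*-6 + 2*1*9 = -6
Denominator = 4 + 2*1 = 6
Posterior mean = -1.0

-1.0


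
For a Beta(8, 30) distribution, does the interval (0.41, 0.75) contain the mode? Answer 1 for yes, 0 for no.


Mode of Beta(a,b) = (a-1)/(a+b-2)
= (8-1)/(8+30-2) = 0.1944
Check: 0.41 <= 0.1944 <= 0.75?
Result: 0

0


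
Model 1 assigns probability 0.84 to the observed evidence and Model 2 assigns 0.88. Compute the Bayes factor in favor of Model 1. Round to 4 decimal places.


BF = P(data|M1) / P(data|M2)
= 0.84 / 0.88 = 0.9545

0.9545


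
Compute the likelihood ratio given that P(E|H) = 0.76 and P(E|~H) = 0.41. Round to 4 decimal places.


LR = P(E|H) / P(E|~H)
= 0.76 / 0.41 = 1.8537

1.8537


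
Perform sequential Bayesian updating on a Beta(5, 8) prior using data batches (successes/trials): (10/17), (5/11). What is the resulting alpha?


Accumulate successes: 15
Posterior alpha = prior alpha + sum of successes
= 5 + 15 = 20

20


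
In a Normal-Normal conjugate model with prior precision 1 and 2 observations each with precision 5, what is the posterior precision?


Posterior precision = prior precision + n * observation precision
= 1 + 2 * 5
= 1 + 10 = 11

11


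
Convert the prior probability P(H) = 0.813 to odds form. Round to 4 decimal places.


P(not H) = 1 - 0.813 = 0.187
Odds = 0.813 / 0.187 = 4.3476

4.3476


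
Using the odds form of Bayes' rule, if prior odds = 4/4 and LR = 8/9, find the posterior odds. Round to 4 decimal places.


Bayes' rule in odds form: posterior odds = prior odds * LR
= (4 * 8) / (4 * 9)
= 32/36 = 0.8889

0.8889


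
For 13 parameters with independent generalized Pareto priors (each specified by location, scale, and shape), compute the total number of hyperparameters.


A generalized Pareto prior has 3 hyperparameters per parameter.
Total = 13 * 3 = 39

39


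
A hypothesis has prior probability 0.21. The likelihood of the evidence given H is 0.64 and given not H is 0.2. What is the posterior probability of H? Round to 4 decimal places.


Using Bayes' theorem:
P(E) = 0.21 * 0.64 + 0.79 * 0.2
P(E) = 0.2924
P(H|E) = (0.21 * 0.64) / 0.2924 = 0.4596

0.4596


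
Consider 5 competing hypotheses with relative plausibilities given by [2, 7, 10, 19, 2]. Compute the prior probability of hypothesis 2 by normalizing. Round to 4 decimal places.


Sum of weights = 2 + 7 + 10 + 19 + 2 = 40
Normalized prior for H2 = 7 / 40
= 0.175

0.175


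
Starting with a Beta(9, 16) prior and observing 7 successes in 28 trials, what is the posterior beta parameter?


Posterior beta = prior beta + failures
Failures = 28 - 7 = 21
beta_post = 16 + 21 = 37

37


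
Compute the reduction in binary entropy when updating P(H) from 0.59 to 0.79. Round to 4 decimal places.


H_before = -p*log2(p) - (1-p)*log2(1-p) for p=0.59: 0.9765
H_after for p=0.79: 0.7415
Reduction = 0.9765 - 0.7415 = 0.235

0.235


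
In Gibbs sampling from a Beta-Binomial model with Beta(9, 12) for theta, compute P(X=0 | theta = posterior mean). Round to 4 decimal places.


Posterior mean = alpha/(alpha+beta) = 9/21 = 0.4286
P(X=0|theta=mean) = 1 - theta = 0.5714

0.5714


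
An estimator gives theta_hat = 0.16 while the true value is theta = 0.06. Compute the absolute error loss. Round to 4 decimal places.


The absolute error loss is |theta_hat - theta|
= |0.16 - 0.06|
= 0.1

0.1


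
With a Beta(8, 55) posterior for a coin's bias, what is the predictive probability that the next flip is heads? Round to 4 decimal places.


The predictive probability equals the posterior mean.
P(next = heads) = alpha / (alpha + beta)
= 8 / 63 = 0.127

0.127


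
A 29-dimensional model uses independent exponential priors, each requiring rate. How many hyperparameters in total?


Per parameter: 1 (rate).
Total = 29 * 1 = 29

29


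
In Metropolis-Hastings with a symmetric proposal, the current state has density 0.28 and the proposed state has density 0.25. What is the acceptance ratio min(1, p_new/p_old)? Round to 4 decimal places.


Ratio = p_new / p_old = 0.25 / 0.28 = 0.8929
Acceptance = min(1, 0.8929) = 0.8929

0.8929


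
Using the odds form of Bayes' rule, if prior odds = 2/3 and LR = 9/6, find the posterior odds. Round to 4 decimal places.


Bayes' rule in odds form: posterior odds = prior odds * LR
= (2 * 9) / (3 * 6)
= 18/18 = 1.0

1.0


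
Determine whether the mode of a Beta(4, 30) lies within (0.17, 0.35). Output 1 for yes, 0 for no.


First find the mode: (a-1)/(a+b-2) = 0.0938
Is 0.0938 in (0.17, 0.35)? 0

0


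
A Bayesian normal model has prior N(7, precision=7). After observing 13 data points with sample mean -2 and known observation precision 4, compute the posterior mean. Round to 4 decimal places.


Posterior mean = (prior_precision * prior_mean + n * data_precision * data_mean) / (prior_precision + n * data_precision)
Numerator = 7*7 + 13*4*-2 = -55
Denominator = 7 + 13*4 = 59
Posterior mean = -0.9322

-0.9322


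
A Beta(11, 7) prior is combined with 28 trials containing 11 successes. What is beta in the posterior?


In conjugate updating:
beta_posterior = beta_prior + (n - k)
= 7 + (28 - 11)
= 7 + 17 = 24

24


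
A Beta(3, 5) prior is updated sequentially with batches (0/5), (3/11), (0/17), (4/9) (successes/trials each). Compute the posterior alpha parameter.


Sequential conjugate updating is equivalent to a single batch update.
Total successes across all batches = 7
alpha_posterior = alpha_prior + total_successes = 3 + 7
= 10

10


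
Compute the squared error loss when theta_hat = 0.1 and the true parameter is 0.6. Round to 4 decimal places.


L = (theta_hat - theta_true)^2
= (0.1 - 0.6)^2
= -0.5^2 = 0.25

0.25


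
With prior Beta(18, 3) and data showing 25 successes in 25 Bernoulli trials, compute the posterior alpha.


Conjugate update: alpha_posterior = alpha_prior + k
= 18 + 25 = 43

43


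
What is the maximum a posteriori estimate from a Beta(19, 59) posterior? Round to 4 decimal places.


The MAP estimate equals the mode of the distribution.
Mode of Beta(a,b) = (a-1)/(a+b-2)
= 18/76
= 0.2368

0.2368


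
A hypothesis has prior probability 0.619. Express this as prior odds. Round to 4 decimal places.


Odds = P(H) / P(not H) = 0.619 / 0.381
= 1.6247

1.6247


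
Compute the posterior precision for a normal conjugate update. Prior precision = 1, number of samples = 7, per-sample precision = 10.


tau_post = tau_0 + n * tau
= 1 + 7 * 10 = 71

71


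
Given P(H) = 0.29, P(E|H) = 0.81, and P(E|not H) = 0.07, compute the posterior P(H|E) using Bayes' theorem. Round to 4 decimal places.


By Bayes' theorem: P(H|E) = P(E|H)*P(H) / P(E)
P(E) = P(E|H)*P(H) + P(E|not H)*P(not H)
P(E) = 0.81*0.29 + 0.07*0.71 = 0.2846
P(H|E) = 0.81*0.29 / 0.2846 = 0.8254

0.8254


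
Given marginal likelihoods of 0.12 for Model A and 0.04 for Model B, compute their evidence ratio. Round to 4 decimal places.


Ratio = ML(A) / ML(B) = 0.12/0.04
= 3.0

3.0


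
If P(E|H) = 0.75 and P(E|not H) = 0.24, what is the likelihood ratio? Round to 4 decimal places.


Likelihood ratio = P(E|H) / P(E|not H)
= 0.75 / 0.24
= 3.125

3.125


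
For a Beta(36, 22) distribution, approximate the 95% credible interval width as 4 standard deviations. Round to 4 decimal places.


Variance of Beta(a,b) = ab / ((a+b)^2 * (a+b+1))
= 36*22 / ((58)^2 * 59)
= 0.004
SD = sqrt(0.004) = 0.0632
Width = 4 * SD = 0.2527

0.2527


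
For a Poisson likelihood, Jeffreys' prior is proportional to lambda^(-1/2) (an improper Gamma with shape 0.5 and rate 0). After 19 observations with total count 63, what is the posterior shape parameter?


Jeffreys' prior for Poisson is proportional to lambda^(-1/2).
Posterior is Gamma(0.5 + S, 0 + n) = Gamma(0.5 + 63, 19).
Posterior shape = 0.5 + S = 0.5 + 63 = 63.5

63.5


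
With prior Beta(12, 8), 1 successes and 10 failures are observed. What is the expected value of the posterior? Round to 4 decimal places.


Posterior = Beta(13, 18)
E[theta] = alpha/(alpha+beta)
= 13/31 = 0.4194

0.4194


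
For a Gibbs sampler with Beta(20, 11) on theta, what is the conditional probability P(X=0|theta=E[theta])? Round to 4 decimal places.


E[theta] = 20/(20+11) = 0.6452
P(X=0|theta) = 1 - theta = 0.3548

0.3548


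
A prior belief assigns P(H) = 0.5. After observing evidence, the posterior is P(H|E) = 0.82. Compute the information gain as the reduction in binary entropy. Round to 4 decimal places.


H(prior) = -0.5*log2(0.5) - 0.5*log2(0.5)
= 1.0
H(post) = -0.82*log2(0.82) - 0.18*log2(0.18)
= 0.6801
IG = 1.0 - 0.6801 = 0.3199

0.3199


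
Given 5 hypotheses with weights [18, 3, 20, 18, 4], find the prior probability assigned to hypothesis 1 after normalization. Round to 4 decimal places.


To normalize, divide each weight by the sum of all weights.
Sum = 63
Prior(H1) = 18/63 = 0.2857

0.2857


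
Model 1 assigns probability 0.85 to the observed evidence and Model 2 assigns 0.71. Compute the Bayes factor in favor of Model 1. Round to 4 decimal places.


BF = P(data|M1) / P(data|M2)
= 0.85 / 0.71 = 1.1972

1.1972


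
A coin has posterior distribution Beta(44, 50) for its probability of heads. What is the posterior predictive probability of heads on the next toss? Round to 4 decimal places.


Posterior predictive = E[theta] = alpha/(alpha+beta)
= 44/94
= 0.4681

0.4681


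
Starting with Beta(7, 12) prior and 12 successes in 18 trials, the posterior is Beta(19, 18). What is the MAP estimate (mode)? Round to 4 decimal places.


The mode of Beta(a, b) when a > 1 and b > 1 is (a-1)/(a+b-2)
= (19 - 1) / (19 + 18 - 2)
= 18 / 35
= 0.5143

0.5143


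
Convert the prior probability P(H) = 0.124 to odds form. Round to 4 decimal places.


P(not H) = 1 - 0.124 = 0.876
Odds = 0.124 / 0.876 = 0.1416

0.1416


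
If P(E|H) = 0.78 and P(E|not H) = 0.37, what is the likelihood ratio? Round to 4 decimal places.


Likelihood ratio = P(E|H) / P(E|not H)
= 0.78 / 0.37
= 2.1081

2.1081


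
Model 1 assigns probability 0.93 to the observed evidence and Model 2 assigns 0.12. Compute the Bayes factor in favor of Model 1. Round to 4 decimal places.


BF = P(data|M1) / P(data|M2)
= 0.93 / 0.12 = 7.75

7.75


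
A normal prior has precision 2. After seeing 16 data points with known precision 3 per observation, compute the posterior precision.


In the conjugate normal model, precisions add:
tau_posterior = tau_prior + n * tau_data
= 2 + 16*3 = 50

50


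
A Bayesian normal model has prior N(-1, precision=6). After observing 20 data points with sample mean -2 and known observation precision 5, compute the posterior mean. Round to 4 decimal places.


Posterior mean = (prior_precision * prior_mean + n * data_precision * data_mean) / (prior_precision + n * data_precision)
Numerator = 6*-1 + 20*5*-2 = -206
Denominator = 6 + 20*5 = 106
Posterior mean = -1.9434

-1.9434


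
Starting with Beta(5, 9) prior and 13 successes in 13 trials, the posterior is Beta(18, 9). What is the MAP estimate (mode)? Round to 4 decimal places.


The mode of Beta(a, b) when a > 1 and b > 1 is (a-1)/(a+b-2)
= (18 - 1) / (18 + 9 - 2)
= 17 / 25
= 0.68

0.68


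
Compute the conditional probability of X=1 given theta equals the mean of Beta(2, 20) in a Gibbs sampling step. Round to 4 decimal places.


Mean of Beta(2, 20) = 0.0909
P(X=1 | theta=0.0909) = 0.0909

0.0909


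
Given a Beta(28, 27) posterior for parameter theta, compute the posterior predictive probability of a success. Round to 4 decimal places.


For a Beta-Bernoulli model, the predictive probability is the mean:
P(success) = 28/(28+27) = 28/55 = 0.5091

0.5091


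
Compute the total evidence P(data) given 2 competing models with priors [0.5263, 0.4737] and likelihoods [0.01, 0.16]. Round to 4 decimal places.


Marginal likelihood = sum P(model_i) * P(data|model_i)
Model 1: 0.5263 * 0.01 = 0.0053
Model 2: 0.4737 * 0.16 = 0.0758
Total = 0.0811

0.0811


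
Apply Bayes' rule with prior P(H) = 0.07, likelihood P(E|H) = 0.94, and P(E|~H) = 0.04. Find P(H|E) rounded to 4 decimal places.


Step 1: Compute marginal P(E) = P(E|H)P(H) + P(E|~H)P(~H)
= 0.94*0.07 + 0.04*0.93 = 0.103
Step 2: P(H|E) = P(E|H)P(H)/P(E) = 0.0658/0.103
= 0.6388

0.6388


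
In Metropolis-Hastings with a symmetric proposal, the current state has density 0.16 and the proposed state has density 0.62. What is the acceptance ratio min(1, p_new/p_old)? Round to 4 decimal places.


Ratio = p_new / p_old = 0.62 / 0.16 = 3.875
Acceptance = min(1, 3.875) = 1.0

1.0


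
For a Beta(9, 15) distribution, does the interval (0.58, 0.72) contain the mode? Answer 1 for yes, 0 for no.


Mode of Beta(a,b) = (a-1)/(a+b-2)
= (9-1)/(9+15-2) = 0.3636
Check: 0.58 <= 0.3636 <= 0.72?
Result: 0

0


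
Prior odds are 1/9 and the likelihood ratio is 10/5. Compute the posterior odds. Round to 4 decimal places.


Posterior odds = prior odds * likelihood ratio
= (1/9) * (10/5)
= 10 / 45
= 0.2222

0.2222


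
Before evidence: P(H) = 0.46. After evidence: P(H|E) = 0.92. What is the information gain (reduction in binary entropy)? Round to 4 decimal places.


Prior entropy = 0.9954
Posterior entropy = 0.4022
Information gain = 0.9954 - 0.4022 = 0.5932

0.5932


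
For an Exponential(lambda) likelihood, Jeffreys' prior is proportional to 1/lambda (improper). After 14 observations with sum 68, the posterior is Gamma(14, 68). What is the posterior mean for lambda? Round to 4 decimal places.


Posterior = Gamma(n, sum_x) = Gamma(14, 68)
Posterior mean = shape/rate = 14/68
= 0.2059

0.2059


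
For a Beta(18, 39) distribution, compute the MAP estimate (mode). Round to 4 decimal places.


MAP = mode = (a-1)/(a+b-2)
= (18-1)/(18+39-2)
= 17/55 = 0.3091

0.3091


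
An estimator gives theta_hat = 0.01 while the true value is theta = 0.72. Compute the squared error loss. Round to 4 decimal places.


The squared error loss is (theta_hat - theta)^2
= (0.01 - 0.72)^2
= (-0.71)^2 = 0.5041

0.5041


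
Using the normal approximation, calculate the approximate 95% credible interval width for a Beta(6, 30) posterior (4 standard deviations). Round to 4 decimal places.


Var(Beta) = 6*30/(36^2 * 37) = 0.0038
SD = 0.0613
Width ~ 4*SD = 0.2451

0.2451


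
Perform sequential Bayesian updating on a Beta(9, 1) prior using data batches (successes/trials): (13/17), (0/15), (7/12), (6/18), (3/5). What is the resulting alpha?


Accumulate successes: 29
Posterior alpha = prior alpha + sum of successes
= 9 + 29 = 38

38


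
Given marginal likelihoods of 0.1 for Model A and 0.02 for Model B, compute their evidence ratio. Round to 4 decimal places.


Ratio = ML(A) / ML(B) = 0.1/0.02
= 5.0

5.0


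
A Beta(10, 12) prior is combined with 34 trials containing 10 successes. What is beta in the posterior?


In conjugate updating:
beta_posterior = beta_prior + (n - k)
= 12 + (34 - 10)
= 12 + 24 = 36

36


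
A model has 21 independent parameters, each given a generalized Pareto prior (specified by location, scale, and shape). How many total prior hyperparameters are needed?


Each generalized Pareto prior needs 3 hyperparameters (location, scale, and shape).
Total = 3 * 21 = 63

63


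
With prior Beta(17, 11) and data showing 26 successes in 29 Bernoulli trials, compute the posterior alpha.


Conjugate update: alpha_posterior = alpha_prior + k
= 17 + 26 = 43

43


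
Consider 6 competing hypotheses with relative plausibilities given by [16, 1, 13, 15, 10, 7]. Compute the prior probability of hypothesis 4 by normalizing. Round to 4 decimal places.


Sum of weights = 16 + 1 + 13 + 15 + 10 + 7 = 62
Normalized prior for H4 = 15 / 62
= 0.2419

0.2419


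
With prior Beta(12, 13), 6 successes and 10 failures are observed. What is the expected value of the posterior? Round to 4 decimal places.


Posterior = Beta(18, 23)
E[theta] = alpha/(alpha+beta)
= 18/41 = 0.439

0.439


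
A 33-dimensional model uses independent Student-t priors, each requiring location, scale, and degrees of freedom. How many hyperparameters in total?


Per parameter: 3 (location, scale, and degrees of freedom).
Total = 33 * 3 = 99

99


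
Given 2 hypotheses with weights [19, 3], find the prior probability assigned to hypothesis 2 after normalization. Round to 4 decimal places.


To normalize, divide each weight by the sum of all weights.
Sum = 22
Prior(H2) = 3/22 = 0.1364

0.1364


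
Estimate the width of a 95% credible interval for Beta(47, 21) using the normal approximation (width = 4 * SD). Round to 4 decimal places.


For Beta(a,b): Var = ab/((a+b)^2(a+b+1))
Var = 0.0031, SD = 0.0556
Approximate 95% CI width = 4 * 0.0556 = 0.2225

0.2225


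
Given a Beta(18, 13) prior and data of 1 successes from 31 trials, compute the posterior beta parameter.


Number of failures = 31 - 1 = 30
Posterior beta = 13 + 30 = 43

43


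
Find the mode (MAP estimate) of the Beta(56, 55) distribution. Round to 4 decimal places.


For Beta(a,b) with a,b > 1:
Mode = (a-1)/(a+b-2) = (56-1)/(111-2)
= 55/109 = 0.5046

0.5046


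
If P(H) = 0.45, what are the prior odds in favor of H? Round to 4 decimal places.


Prior odds = P(H) / (1 - P(H))
= 0.45 / 0.55
= 0.8182

0.8182


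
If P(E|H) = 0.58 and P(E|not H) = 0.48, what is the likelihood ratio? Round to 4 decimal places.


Likelihood ratio = P(E|H) / P(E|not H)
= 0.58 / 0.48
= 1.2083

1.2083


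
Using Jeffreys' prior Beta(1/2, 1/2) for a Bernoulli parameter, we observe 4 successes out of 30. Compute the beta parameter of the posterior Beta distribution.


Conjugate update: Beta(0.5 + k, 0.5 + n - k).
k = 4, n - k = 26
Posterior beta = 0.5 + (n - k) = 0.5 + 26 = 26.5

26.5


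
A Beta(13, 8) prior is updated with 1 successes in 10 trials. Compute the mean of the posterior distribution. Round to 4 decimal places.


After update: Beta(14, 17)
Mean = 14 / (14 + 17) = 14 / 31
= 0.4516

0.4516


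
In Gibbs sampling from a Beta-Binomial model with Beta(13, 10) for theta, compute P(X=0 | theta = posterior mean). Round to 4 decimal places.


Posterior mean = alpha/(alpha+beta) = 13/23 = 0.5652
P(X=0|theta=mean) = 1 - theta = 0.4348

0.4348


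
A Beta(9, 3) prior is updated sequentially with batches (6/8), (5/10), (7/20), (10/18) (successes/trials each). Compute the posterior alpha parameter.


Sequential conjugate updating is equivalent to a single batch update.
Total successes across all batches = 28
alpha_posterior = alpha_prior + total_successes = 9 + 28
= 37

37


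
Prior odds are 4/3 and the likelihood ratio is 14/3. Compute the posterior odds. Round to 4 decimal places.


Posterior odds = prior odds * likelihood ratio
= (4/3) * (14/3)
= 56 / 9
= 6.2222

6.2222


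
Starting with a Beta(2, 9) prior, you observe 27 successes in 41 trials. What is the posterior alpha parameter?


For a Beta-Binomial conjugate model:
Posterior alpha = prior alpha + number of successes
= 2 + 27 = 29

29


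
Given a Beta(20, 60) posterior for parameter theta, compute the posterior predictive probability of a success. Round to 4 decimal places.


For a Beta-Bernoulli model, the predictive probability is the mean:
P(success) = 20/(20+60) = 20/80 = 0.25

0.25


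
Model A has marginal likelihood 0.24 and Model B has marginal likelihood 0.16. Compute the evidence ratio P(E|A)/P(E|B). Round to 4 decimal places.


Evidence ratio = P(E|A) / P(E|B)
= 0.24 / 0.16
= 1.5

1.5


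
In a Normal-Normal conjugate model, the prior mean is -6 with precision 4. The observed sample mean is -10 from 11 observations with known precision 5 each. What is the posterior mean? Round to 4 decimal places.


Posterior precision = tau0 + n*tau = 4 + 11*5 = 59
Posterior mean = (tau0*mu0 + n*tau*xbar) / posterior_precision
= (4*-6 + 11*5*-10) / 59
= -574 / 59 = -9.7288

-9.7288


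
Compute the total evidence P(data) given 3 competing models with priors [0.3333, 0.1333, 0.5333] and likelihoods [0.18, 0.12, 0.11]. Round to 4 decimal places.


Marginal likelihood = sum P(model_i) * P(data|model_i)
Model 1: 0.3333 * 0.18 = 0.06
Model 2: 0.1333 * 0.12 = 0.016
Model 3: 0.5333 * 0.11 = 0.0587
Total = 0.1347

0.1347


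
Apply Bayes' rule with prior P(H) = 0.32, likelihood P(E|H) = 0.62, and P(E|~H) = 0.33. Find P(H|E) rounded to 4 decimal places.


Step 1: Compute marginal P(E) = P(E|H)P(H) + P(E|~H)P(~H)
= 0.62*0.32 + 0.33*0.68 = 0.4228
Step 2: P(H|E) = P(E|H)P(H)/P(E) = 0.1984/0.4228
= 0.4693

0.4693


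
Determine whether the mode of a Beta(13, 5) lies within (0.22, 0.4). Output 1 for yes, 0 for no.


First find the mode: (a-1)/(a+b-2) = 0.75
Is 0.75 in (0.22, 0.4)? 0

0


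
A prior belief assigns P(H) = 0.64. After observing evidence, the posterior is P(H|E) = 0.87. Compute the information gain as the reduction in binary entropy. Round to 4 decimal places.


H(prior) = -0.64*log2(0.64) - 0.36*log2(0.36)
= 0.9427
H(post) = -0.87*log2(0.87) - 0.13*log2(0.13)
= 0.5574
IG = 0.9427 - 0.5574 = 0.3852

0.3852


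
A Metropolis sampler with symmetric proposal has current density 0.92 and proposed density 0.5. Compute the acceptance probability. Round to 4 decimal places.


For symmetric proposals, acceptance = min(1, pi(x*)/pi(x))
= min(1, 0.5/0.92)
= min(1, 0.5435) = 0.5435

0.5435


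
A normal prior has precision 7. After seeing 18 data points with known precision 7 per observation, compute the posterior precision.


In the conjugate normal model, precisions add:
tau_posterior = tau_prior + n * tau_data
= 7 + 18*7 = 133

133


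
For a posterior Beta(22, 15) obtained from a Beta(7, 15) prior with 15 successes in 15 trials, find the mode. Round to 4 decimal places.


Mode = (alpha - 1) / (alpha + beta - 2)
= 21 / 35
= 0.6

0.6


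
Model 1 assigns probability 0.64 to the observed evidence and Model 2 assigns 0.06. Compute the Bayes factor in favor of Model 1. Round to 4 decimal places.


BF = P(data|M1) / P(data|M2)
= 0.64 / 0.06 = 10.6667

10.6667


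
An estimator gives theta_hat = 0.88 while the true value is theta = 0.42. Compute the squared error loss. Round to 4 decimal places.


The squared error loss is (theta_hat - theta)^2
= (0.88 - 0.42)^2
= (0.46)^2 = 0.2116

0.2116


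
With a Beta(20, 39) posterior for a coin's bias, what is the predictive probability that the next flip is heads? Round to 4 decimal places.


The predictive probability equals the posterior mean.
P(next = heads) = alpha / (alpha + beta)
= 20 / 59 = 0.339

0.339


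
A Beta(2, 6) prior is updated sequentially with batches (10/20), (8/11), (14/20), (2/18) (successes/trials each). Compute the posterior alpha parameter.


Sequential conjugate updating is equivalent to a single batch update.
Total successes across all batches = 34
alpha_posterior = alpha_prior + total_successes = 2 + 34
= 36

36


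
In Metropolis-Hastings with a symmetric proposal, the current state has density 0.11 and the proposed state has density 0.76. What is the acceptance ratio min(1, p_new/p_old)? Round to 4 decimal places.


Ratio = p_new / p_old = 0.76 / 0.11 = 6.9091
Acceptance = min(1, 6.9091) = 1.0

1.0


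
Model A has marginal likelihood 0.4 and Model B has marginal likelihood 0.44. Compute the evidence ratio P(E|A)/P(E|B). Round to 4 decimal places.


Evidence ratio = P(E|A) / P(E|B)
= 0.4 / 0.44
= 0.9091

0.9091


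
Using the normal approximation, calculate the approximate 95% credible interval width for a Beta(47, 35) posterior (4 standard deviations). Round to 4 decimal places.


Var(Beta) = 47*35/(82^2 * 83) = 0.0029
SD = 0.0543
Width ~ 4*SD = 0.2172

0.2172


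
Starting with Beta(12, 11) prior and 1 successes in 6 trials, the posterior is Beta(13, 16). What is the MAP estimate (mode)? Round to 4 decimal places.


The mode of Beta(a, b) when a > 1 and b > 1 is (a-1)/(a+b-2)
= (13 - 1) / (13 + 16 - 2)
= 12 / 27
= 0.4444

0.4444


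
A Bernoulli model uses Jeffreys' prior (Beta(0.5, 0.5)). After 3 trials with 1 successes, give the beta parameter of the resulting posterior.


Posterior = Beta(prior_alpha + successes, prior_beta + failures)
= Beta(0.5 + 1, 0.5 + 2)
Posterior beta = 0.5 + (n - k) = 0.5 + 2 = 2.5

2.5


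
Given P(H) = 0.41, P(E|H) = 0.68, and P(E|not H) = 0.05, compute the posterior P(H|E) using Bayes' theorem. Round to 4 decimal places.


By Bayes' theorem: P(H|E) = P(E|H)*P(H) / P(E)
P(E) = P(E|H)*P(H) + P(E|not H)*P(not H)
P(E) = 0.68*0.41 + 0.05*0.59 = 0.3083
P(H|E) = 0.68*0.41 / 0.3083 = 0.9043

0.9043


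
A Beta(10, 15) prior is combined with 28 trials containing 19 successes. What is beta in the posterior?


In conjugate updating:
beta_posterior = beta_prior + (n - k)
= 15 + (28 - 19)
= 15 + 9 = 24

24


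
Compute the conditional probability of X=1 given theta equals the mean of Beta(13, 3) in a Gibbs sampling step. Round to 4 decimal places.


Mean of Beta(13, 3) = 0.8125
P(X=1 | theta=0.8125) = 0.8125

0.8125


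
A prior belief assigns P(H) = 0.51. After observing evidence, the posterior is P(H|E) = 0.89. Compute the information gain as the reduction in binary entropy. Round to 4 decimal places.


H(prior) = -0.51*log2(0.51) - 0.49*log2(0.49)
= 0.9997
H(post) = -0.89*log2(0.89) - 0.11*log2(0.11)
= 0.4999
IG = 0.9997 - 0.4999 = 0.4998

0.4998


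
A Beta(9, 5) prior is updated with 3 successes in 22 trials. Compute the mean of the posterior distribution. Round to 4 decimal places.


After update: Beta(12, 24)
Mean = 12 / (12 + 24) = 12 / 36
= 0.3333

0.3333


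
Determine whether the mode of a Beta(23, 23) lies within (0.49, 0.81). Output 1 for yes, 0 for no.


First find the mode: (a-1)/(a+b-2) = 0.5
Is 0.5 in (0.49, 0.81)? 1

1


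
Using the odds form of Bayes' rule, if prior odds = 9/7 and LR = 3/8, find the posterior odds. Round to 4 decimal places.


Bayes' rule in odds form: posterior odds = prior odds * LR
= (9 * 3) / (7 * 8)
= 27/56 = 0.4821

0.4821


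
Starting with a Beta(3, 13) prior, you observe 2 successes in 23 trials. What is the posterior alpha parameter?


For a Beta-Binomial conjugate model:
Posterior alpha = prior alpha + number of successes
= 3 + 2 = 5

5


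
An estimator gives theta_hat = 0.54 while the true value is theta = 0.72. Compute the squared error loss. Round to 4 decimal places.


The squared error loss is (theta_hat - theta)^2
= (0.54 - 0.72)^2
= (-0.18)^2 = 0.0324

0.0324


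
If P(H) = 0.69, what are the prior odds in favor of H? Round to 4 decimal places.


Prior odds = P(H) / (1 - P(H))
= 0.69 / 0.31
= 2.2258

2.2258


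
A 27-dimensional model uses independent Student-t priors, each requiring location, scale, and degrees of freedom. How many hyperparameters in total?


Per parameter: 3 (location, scale, and degrees of freedom).
Total = 27 * 3 = 81

81


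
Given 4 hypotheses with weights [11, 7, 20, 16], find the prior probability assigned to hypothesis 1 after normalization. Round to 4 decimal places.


To normalize, divide each weight by the sum of all weights.
Sum = 54
Prior(H1) = 11/54 = 0.2037

0.2037


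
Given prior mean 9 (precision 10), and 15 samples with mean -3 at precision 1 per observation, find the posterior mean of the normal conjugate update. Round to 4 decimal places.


The posterior mean is a precision-weighted average of prior and data.
Post. prec. = 10 + 15 = 25
Post. mean = (90 + -45)/25 = 45/25 = 1.8

1.8


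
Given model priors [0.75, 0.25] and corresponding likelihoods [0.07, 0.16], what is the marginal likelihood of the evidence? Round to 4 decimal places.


P(E) = sum_i P(M_i) P(E|M_i)
= 0.0525 + 0.04
= 0.0925

0.0925


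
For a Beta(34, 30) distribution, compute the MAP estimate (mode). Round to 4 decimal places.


MAP = mode = (a-1)/(a+b-2)
= (34-1)/(34+30-2)
= 33/62 = 0.5323

0.5323


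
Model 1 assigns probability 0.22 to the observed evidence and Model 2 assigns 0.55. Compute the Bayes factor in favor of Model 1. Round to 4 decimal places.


BF = P(data|M1) / P(data|M2)
= 0.22 / 0.55 = 0.4

0.4


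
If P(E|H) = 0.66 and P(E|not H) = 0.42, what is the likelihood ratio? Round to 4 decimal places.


Likelihood ratio = P(E|H) / P(E|not H)
= 0.66 / 0.42
= 1.5714

1.5714


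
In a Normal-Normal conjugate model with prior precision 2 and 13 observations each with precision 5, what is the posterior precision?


Posterior precision = prior precision + n * observation precision
= 2 + 13 * 5
= 2 + 65 = 67

67


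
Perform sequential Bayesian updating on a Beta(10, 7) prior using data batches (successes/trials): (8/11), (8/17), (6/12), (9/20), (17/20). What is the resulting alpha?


Accumulate successes: 48
Posterior alpha = prior alpha + sum of successes
= 10 + 48 = 58

58


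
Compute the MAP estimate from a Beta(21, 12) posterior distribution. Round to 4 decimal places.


MAP = mode of Beta distribution
= (alpha - 1)/(alpha + beta - 2)
= (21-1)/(21+12-2)
= 20/31 = 0.6452

0.6452


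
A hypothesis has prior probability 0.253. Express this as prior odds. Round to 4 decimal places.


Odds = P(H) / P(not H) = 0.253 / 0.747
= 0.3387

0.3387


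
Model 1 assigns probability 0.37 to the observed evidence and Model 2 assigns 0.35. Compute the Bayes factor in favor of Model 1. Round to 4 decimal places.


BF = P(data|M1) / P(data|M2)
= 0.37 / 0.35 = 1.0571

1.0571


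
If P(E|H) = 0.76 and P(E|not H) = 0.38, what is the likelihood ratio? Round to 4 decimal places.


Likelihood ratio = P(E|H) / P(E|not H)
= 0.76 / 0.38
= 2.0

2.0


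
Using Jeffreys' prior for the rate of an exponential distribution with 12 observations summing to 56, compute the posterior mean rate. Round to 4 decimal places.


Jeffreys' prior leads to posterior Gamma(12, 56).
Mean = 12/56 = 0.2143

0.2143


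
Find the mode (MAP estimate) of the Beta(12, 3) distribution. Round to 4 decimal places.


For Beta(a,b) with a,b > 1:
Mode = (a-1)/(a+b-2) = (12-1)/(15-2)
= 11/13 = 0.8462

0.8462
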